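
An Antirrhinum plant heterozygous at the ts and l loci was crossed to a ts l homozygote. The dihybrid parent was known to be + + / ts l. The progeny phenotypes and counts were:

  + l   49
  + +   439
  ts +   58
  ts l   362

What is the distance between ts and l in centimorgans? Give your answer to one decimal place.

The recombinant classes are + l and ts +: 49 + 58 = 107.
Recombination frequency = 107/908 = 0.1178 ≈ 11.8%, i.e. 11.8 centimorgans.

11.8 centimorgans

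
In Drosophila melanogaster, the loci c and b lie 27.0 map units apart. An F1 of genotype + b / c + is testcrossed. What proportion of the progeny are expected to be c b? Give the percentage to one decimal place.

13.5%

A map distance of 27.0 map units corresponds to a recombination frequency of 0.270.
The F1 is + b / c +, so c b is a recombinant gamete class with expected frequency r/2 = 0.270/2 = 0.1350.
That is 0.1350 = 13.5% of the progeny.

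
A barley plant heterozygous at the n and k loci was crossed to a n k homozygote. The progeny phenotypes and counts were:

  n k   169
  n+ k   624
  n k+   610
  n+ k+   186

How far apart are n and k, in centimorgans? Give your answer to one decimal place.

22.3 centimorgans

The two most frequent classes, n+ k (624) and n k+ (610), are the parental types, so the F1 was n+ k / n k+.
The recombinant classes are n+ k+ and n k: 186 + 169 = 355.
Recombination frequency = 355/1589 = 0.2234 ≈ 22.3%, i.e. 22.3 centimorgans.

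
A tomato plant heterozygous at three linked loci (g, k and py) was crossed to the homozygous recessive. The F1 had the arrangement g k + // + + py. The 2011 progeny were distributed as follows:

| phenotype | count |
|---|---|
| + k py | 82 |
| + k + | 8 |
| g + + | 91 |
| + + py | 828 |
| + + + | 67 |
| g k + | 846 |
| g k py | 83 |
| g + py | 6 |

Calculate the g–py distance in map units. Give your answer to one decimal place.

The two rarest classes, + k + and g + py, are the double crossovers. Comparing them with the parentals, only the g allele has switched, so g is the middle locus and the order is py – g – k.
Crossovers in the py–g interval produce the single-crossover classes g k py and + + + (83 + 67 = 150) plus the double crossovers (14).
RF(py–g) = (150 + 14) / 2011 = 164/2011 = 0.0816 → 8.2 map units.

8.2 map units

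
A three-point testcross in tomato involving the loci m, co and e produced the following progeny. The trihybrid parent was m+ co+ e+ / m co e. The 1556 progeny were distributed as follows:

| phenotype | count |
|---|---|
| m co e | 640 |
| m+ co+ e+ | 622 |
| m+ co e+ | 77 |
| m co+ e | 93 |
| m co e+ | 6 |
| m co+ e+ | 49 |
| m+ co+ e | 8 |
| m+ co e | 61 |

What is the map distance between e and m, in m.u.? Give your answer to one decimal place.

8.0 m.u.

The two rarest classes, m+ co+ e and m co e+, are the double crossovers. Comparing them with the parentals, only the e allele has switched, so e is the middle locus and the order is m – e – co.
Crossovers in the m–e interval produce the single-crossover classes m co+ e+ and m+ co e (49 + 61 = 110) plus the double crossovers (14).
RF(m–e) = (110 + 14) / 1556 = 124/1556 = 0.0797 → 8.0 m.u.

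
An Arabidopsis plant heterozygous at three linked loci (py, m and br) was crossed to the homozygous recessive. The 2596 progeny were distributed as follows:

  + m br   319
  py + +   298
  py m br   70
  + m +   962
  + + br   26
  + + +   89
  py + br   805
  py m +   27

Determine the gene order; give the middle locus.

The two most frequent reciprocal classes, + m + and py + br, are the parental types, so the F1 was + m + / py + br.
The two rarest classes, py m + and + + br, are the double crossovers. Comparing them with the parentals, only the py allele has switched, so py is the middle locus and the order is m – py – br.

py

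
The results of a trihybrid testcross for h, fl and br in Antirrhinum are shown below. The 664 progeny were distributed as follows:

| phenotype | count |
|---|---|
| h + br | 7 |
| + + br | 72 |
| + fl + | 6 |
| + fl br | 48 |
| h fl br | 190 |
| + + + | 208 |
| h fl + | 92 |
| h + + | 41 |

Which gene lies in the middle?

The two most frequent reciprocal classes, h fl br and + + +, are the parental types, so the F1 was h fl br / + + +.
The two rarest classes, h + br and + fl +, are the double crossovers. Comparing them with the parentals, only the fl allele has switched, so fl is the middle locus and the order is br – fl – h.

fl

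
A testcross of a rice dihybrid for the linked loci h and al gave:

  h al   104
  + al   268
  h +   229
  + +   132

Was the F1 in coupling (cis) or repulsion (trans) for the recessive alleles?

trans

The two most frequent classes are + al (268) and h + (229); these are the parental (non-recombinant) types.
So the F1 carried + al on one chromosome and h + on the other — the recessive alleles are on opposite chromosomes (trans / repulsion).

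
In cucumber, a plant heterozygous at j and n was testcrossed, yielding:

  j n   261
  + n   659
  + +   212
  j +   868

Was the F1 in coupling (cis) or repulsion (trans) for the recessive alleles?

The two most frequent classes are + n (659) and j + (868); these are the parental (non-recombinant) types.
So the F1 carried + n on one chromosome and j + on the other — the recessive alleles are on opposite chromosomes (trans / repulsion).

trans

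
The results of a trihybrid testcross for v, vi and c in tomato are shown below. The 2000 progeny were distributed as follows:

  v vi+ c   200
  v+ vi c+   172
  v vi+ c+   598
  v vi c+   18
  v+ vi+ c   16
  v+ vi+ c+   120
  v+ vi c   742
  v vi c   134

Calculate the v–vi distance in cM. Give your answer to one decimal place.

14.4 cM

The two most frequent reciprocal classes, v vi+ c+ and v+ vi c, are the parental types, so the F1 was v vi+ c+ / v+ vi c.
The two rarest classes, v vi c+ and v+ vi+ c, are the double crossovers. Comparing them with the parentals, only the vi allele has switched, so vi is the middle locus and the order is v – vi – c.
Crossovers in the v–vi interval produce the single-crossover classes v+ vi+ c+ and v vi c (120 + 134 = 254) plus the double crossovers (34).
RF(v–vi) = (254 + 34) / 2000 = 288/2000 = 0.1440 → 14.4 cM.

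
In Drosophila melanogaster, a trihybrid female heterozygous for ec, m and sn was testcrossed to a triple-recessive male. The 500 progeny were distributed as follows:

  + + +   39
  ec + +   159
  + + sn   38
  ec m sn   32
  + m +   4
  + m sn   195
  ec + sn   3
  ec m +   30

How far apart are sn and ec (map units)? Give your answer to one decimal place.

15.6 map units

The two most frequent reciprocal classes, + m sn and ec + +, are the parental types, so the F1 was + m sn / ec + +.
The two rarest classes, + m + and ec + sn, are the double crossovers. Comparing them with the parentals, only the sn allele has switched, so sn is the middle locus and the order is m – sn – ec.
Crossovers in the sn–ec interval produce the single-crossover classes ec m sn and + + + (32 + 39 = 71) plus the double crossovers (7).
RF(sn–ec) = (71 + 7) / 500 = 78/500 = 0.1560 → 15.6 map units.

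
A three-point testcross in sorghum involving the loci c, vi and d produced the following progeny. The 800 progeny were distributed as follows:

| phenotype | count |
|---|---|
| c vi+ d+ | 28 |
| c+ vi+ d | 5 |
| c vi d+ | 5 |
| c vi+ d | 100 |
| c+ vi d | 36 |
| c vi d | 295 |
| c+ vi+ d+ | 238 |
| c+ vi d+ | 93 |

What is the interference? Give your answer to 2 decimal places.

The two most frequent reciprocal classes, c+ vi+ d+ and c vi d, are the parental types, so the F1 was c+ vi+ d+ / c vi d.
The two rarest classes, c+ vi+ d and c vi d+, are the double crossovers. Comparing them with the parentals, only the d allele has switched, so d is the middle locus and the order is vi – d – c.
vi–d: (193 + 10)/800 = 0.2537; d–c: (64 + 10)/800 = 0.0925.
Expected DCO frequency = 0.2537 × 0.0925 ≈ 0.02347; observed = 10/800 ≈ 0.01250.
Coefficient of coincidence = 0.01250/0.02347 ≈ 0.53; interference = 1 − 0.53 = 0.47.

0.47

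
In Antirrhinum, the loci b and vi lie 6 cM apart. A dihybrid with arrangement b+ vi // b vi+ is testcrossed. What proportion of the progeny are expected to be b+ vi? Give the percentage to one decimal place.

47.0%

A map distance of 6 cM corresponds to a recombination frequency of 0.060.
The F1 is b+ vi / b vi+, so b+ vi is a parental gamete class with expected frequency (1 − r)/2 = 0.940/2 = 0.4700.
That is 0.4700 = 47.0% of the progeny.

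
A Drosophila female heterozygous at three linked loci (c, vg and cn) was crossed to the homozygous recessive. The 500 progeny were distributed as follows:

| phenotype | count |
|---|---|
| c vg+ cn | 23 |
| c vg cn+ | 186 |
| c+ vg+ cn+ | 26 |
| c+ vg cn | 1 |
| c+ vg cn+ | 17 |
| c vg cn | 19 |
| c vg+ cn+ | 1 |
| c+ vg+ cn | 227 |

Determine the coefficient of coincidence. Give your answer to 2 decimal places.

0.51

The two most frequent reciprocal classes, c vg cn+ and c+ vg+ cn, are the parental types, so the F1 was c vg cn+ / c+ vg+ cn.
The two rarest classes, c vg+ cn+ and c+ vg cn, are the double crossovers. Comparing them with the parentals, only the vg allele has switched, so vg is the middle locus and the order is c – vg – cn.
c–vg: (40 + 2)/500 = 0.0840; vg–cn: (45 + 2)/500 = 0.0940.
Expected DCO frequency = 0.0840 × 0.0940 ≈ 0.00790; observed = 2/500 ≈ 0.00400.
Coefficient of coincidence = 0.00400/0.00790 ≈ 0.51.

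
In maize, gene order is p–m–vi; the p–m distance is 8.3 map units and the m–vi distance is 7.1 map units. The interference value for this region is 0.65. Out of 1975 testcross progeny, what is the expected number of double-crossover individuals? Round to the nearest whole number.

4

Map distances give recombination frequencies of 0.083 and 0.071 for the two intervals.
With interference 0.65 (so coincidence = 0.35), expected double-crossover frequency = 0.083 × 0.071 × 0.35 = 0.00206.
Expected number = 0.00206 × 1975 = 4.07 ≈ 4.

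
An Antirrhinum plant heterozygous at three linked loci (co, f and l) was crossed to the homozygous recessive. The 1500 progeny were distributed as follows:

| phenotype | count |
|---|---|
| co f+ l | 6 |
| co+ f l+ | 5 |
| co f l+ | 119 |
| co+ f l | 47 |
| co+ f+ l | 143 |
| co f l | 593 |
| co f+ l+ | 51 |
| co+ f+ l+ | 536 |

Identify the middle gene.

The two most frequent reciprocal classes, co+ f+ l+ and co f l, are the parental types, so the F1 was co+ f+ l+ / co f l.
The two rarest classes, co+ f l+ and co f+ l, are the double crossovers. Comparing them with the parentals, only the f allele has switched, so f is the middle locus and the order is co – f – l.

f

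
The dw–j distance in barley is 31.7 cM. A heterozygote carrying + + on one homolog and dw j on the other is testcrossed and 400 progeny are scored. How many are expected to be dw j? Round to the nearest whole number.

137

A map distance of 31.7 cM corresponds to a recombination frequency of 0.317.
The F1 is + + / dw j, so dw j is a parental gamete class with expected frequency (1 − r)/2 = 0.683/2 = 0.3415.
Expected number = 0.3415 × 400 = 136.60 ≈ 137.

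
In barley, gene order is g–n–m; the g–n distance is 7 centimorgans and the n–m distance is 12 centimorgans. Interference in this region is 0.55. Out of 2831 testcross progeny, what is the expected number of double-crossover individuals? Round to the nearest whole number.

11

Map distances give recombination frequencies of 0.070 and 0.120 for the two intervals.
With interference 0.55 (so coincidence = 0.45), expected double-crossover frequency = 0.070 × 0.120 × 0.45 = 0.00378.
Expected number = 0.00378 × 2831 = 10.70 ≈ 11.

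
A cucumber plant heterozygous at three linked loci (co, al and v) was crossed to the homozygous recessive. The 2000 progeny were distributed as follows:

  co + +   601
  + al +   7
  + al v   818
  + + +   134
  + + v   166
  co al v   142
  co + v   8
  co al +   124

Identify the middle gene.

v

The two most frequent reciprocal classes, + al v and co + +, are the parental types, so the F1 was + al v / co + +.
The two rarest classes, + al + and co + v, are the double crossovers. Comparing them with the parentals, only the v allele has switched, so v is the middle locus and the order is co – v – al.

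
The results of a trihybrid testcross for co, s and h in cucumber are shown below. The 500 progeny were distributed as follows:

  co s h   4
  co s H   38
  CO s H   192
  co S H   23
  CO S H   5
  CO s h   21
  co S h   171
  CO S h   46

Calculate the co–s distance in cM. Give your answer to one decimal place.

The two most frequent reciprocal classes, CO s H and co S h, are the parental types, so the F1 was CO s H / co S h.
The two rarest classes, CO S H and co s h, are the double crossovers. Comparing them with the parentals, only the s allele has switched, so s is the middle locus and the order is co – s – h.
Crossovers in the co–s interval produce the single-crossover classes co s H and CO S h (38 + 46 = 84) plus the double crossovers (9).
RF(co–s) = (84 + 9) / 500 = 93/500 = 0.1860 → 18.6 cM.

18.6 cM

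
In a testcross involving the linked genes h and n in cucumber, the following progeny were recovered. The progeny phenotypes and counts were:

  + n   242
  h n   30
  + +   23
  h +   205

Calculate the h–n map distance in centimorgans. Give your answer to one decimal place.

10.6 centimorgans

The two most frequent classes, + n (242) and h + (205), are the parental types, so the F1 was + n / h +.
The recombinant classes are + + and h n: 23 + 30 = 53.
Recombination frequency = 53/500 = 0.1060 ≈ 10.6%, i.e. 10.6 centimorgans.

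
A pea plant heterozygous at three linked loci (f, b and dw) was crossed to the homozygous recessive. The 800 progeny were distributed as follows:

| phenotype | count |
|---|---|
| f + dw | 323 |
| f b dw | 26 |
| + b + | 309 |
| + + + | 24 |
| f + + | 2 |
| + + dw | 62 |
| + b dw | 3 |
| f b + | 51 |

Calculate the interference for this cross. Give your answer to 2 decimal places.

0.38

The two most frequent reciprocal classes, f + dw and + b +, are the parental types, so the F1 was f + dw / + b +.
The two rarest classes, f + + and + b dw, are the double crossovers. Comparing them with the parentals, only the dw allele has switched, so dw is the middle locus and the order is f – dw – b.
f–dw: (113 + 5)/800 = 0.1475; dw–b: (50 + 5)/800 = 0.0688.
Expected DCO frequency = 0.1475 × 0.0688 ≈ 0.01015; observed = 5/800 ≈ 0.00625.
Coefficient of coincidence = 0.00625/0.01015 ≈ 0.62; interference = 1 − 0.62 = 0.38.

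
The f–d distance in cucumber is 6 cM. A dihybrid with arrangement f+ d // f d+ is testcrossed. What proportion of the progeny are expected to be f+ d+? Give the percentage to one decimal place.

A map distance of 6 cM corresponds to a recombination frequency of 0.060.
The F1 is f+ d / f d+, so f+ d+ is a recombinant gamete class with expected frequency r/2 = 0.060/2 = 0.0300.
That is 0.0300 = 3.0% of the progeny.

3.0%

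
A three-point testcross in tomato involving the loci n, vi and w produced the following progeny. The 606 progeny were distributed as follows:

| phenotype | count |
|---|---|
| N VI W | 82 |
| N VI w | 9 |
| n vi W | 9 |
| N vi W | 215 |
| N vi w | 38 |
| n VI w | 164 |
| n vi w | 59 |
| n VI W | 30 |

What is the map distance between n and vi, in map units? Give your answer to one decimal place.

The two most frequent reciprocal classes, n VI w and N vi W, are the parental types, so the F1 was n VI w / N vi W.
The two rarest classes, N VI w and n vi W, are the double crossovers. Comparing them with the parentals, only the n allele has switched, so n is the middle locus and the order is w – n – vi.
Crossovers in the n–vi interval produce the single-crossover classes n vi w and N VI W (59 + 82 = 141) plus the double crossovers (18).
RF(n–vi) = (141 + 18) / 606 = 159/606 = 0.2624 → 26.2 map units.

26.2 map units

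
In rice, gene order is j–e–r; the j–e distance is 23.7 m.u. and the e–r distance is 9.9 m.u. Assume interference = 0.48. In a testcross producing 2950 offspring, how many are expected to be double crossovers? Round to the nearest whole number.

36

Map distances give recombination frequencies of 0.237 and 0.099 for the two intervals.
With interference 0.48 (so coincidence = 0.52), expected double-crossover frequency = 0.237 × 0.099 × 0.52 = 0.01220.
Expected number = 0.01220 × 2950 = 35.99 ≈ 36.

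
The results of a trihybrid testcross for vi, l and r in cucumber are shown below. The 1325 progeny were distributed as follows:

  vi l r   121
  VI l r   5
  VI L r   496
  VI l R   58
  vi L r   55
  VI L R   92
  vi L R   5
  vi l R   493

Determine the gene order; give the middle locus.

l

The two most frequent reciprocal classes, vi l R and VI L r, are the parental types, so the F1 was vi l R / VI L r.
The two rarest classes, vi L R and VI l r, are the double crossovers. Comparing them with the parentals, only the l allele has switched, so l is the middle locus and the order is vi – l – r.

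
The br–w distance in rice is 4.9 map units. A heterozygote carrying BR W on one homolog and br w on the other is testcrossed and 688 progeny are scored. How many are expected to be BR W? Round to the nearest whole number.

327

A map distance of 4.9 map units corresponds to a recombination frequency of 0.049.
The F1 is BR W / br w, so BR W is a parental gamete class with expected frequency (1 − r)/2 = 0.951/2 = 0.4755.
Expected number = 0.4755 × 688 = 327.14 ≈ 327.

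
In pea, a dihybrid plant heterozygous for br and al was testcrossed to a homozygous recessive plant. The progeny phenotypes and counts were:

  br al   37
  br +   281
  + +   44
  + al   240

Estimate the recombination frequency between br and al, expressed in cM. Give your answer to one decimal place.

13.5 cM

The two most frequent classes, + al (240) and br + (281), are the parental types, so the F1 was + al / br +.
The recombinant classes are + + and br al: 44 + 37 = 81.
Recombination frequency = 81/602 = 0.1346 ≈ 13.5%, i.e. 13.5 cM.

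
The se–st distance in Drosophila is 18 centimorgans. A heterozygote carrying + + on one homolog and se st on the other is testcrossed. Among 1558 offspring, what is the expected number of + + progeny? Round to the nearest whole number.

639

A map distance of 18 centimorgans corresponds to a recombination frequency of 0.180.
The F1 is + + / se st, so + + is a parental gamete class with expected frequency (1 − r)/2 = 0.820/2 = 0.4100.
Expected number = 0.4100 × 1558 = 638.78 ≈ 639.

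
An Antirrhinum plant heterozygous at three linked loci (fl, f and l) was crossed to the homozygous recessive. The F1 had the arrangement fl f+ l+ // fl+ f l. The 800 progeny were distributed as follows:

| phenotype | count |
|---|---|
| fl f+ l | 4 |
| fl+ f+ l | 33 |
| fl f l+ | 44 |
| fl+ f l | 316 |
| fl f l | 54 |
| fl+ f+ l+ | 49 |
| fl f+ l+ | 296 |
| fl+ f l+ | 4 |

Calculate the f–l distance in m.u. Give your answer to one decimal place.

10.6 m.u.

The two rarest classes, fl f+ l and fl+ f l+, are the double crossovers. Comparing them with the parentals, only the l allele has switched, so l is the middle locus and the order is f – l – fl.
Crossovers in the f–l interval produce the single-crossover classes fl f l+ and fl+ f+ l (44 + 33 = 77) plus the double crossovers (8).
RF(f–l) = (77 + 8) / 800 = 85/800 = 0.1062 → 10.6 m.u.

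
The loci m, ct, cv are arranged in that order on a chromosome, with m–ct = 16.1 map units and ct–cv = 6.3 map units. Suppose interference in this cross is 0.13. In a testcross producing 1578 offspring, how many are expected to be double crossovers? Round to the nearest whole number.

14

Map distances give recombination frequencies of 0.161 and 0.063 for the two intervals.
With interference 0.13 (so coincidence = 0.87), expected double-crossover frequency = 0.161 × 0.063 × 0.87 = 0.00882.
Expected number = 0.00882 × 1578 = 13.92 ≈ 14.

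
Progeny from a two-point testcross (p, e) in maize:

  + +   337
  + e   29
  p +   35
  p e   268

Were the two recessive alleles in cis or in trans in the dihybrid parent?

cis

The two most frequent classes are + + (337) and p e (268); these are the parental (non-recombinant) types.
So the F1 carried + + on one chromosome and p e on the other — the recessive alleles are on the same chromosome (cis / coupling).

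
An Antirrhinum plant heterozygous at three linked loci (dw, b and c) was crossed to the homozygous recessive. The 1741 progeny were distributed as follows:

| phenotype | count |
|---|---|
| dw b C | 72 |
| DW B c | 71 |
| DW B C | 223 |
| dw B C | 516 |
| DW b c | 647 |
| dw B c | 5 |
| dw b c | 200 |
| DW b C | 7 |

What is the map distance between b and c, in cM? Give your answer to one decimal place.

The two most frequent reciprocal classes, DW b c and dw B C, are the parental types, so the F1 was DW b c / dw B C.
The two rarest classes, DW b C and dw B c, are the double crossovers. Comparing them with the parentals, only the c allele has switched, so c is the middle locus and the order is b – c – dw.
Crossovers in the b–c interval produce the single-crossover classes DW B c and dw b C (71 + 72 = 143) plus the double crossovers (12).
RF(b–c) = (143 + 12) / 1741 = 155/1741 = 0.0890 → 8.9 cM.

8.9 cM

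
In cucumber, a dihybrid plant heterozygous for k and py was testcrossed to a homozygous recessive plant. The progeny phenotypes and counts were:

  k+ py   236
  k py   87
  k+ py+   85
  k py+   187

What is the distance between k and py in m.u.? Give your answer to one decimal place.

The two most frequent classes, k+ py (236) and k py+ (187), are the parental types, so the F1 was k+ py / k py+.
The recombinant classes are k+ py+ and k py: 85 + 87 = 172.
Recombination frequency = 172/595 = 0.2891 ≈ 28.9%, i.e. 28.9 m.u.

28.9 m.u.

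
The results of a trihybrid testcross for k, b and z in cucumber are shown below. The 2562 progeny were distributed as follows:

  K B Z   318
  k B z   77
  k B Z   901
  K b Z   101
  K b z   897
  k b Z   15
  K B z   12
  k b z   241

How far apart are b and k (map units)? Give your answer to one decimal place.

The two most frequent reciprocal classes, K b z and k B Z, are the parental types, so the F1 was K b z / k B Z.
The two rarest classes, K B z and k b Z, are the double crossovers. Comparing them with the parentals, only the b allele has switched, so b is the middle locus and the order is z – b – k.
Crossovers in the b–k interval produce the single-crossover classes k b z and K B Z (241 + 318 = 559) plus the double crossovers (27).
RF(b–k) = (559 + 27) / 2562 = 586/2562 = 0.2287 → 22.9 map units.

22.9 map units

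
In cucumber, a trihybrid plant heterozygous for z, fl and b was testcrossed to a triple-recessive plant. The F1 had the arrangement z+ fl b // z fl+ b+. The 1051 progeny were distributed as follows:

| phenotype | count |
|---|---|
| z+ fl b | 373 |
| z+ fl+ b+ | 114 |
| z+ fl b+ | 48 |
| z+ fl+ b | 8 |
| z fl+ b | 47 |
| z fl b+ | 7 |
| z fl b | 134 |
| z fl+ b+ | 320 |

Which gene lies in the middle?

fl

The two rarest classes, z+ fl+ b and z fl b+, are the double crossovers. Comparing them with the parentals, only the fl allele has switched, so fl is the middle locus and the order is z – fl – b.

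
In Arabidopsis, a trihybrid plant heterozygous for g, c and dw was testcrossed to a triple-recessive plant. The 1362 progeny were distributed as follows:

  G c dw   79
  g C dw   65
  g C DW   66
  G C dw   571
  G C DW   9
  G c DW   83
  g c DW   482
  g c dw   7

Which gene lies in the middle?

The two most frequent reciprocal classes, g c DW and G C dw, are the parental types, so the F1 was g c DW / G C dw.
The two rarest classes, g c dw and G C DW, are the double crossovers. Comparing them with the parentals, only the dw allele has switched, so dw is the middle locus and the order is c – dw – g.

dw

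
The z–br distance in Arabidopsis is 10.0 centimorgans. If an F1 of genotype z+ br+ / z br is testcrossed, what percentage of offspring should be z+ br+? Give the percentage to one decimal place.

A map distance of 10.0 centimorgans corresponds to a recombination frequency of 0.100.
The F1 is z+ br+ / z br, so z+ br+ is a parental gamete class with expected frequency (1 − r)/2 = 0.900/2 = 0.4500.
That is 0.4500 = 45.0% of the progeny.

45.0%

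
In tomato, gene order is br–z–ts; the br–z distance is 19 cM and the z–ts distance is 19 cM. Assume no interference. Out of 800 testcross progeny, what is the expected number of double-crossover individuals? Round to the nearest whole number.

29

Map distances give recombination frequencies of 0.190 and 0.190 for the two intervals.
With no interference, expected double-crossover frequency = 0.190 × 0.190 = 0.03610.
Expected number = 0.03610 × 800 = 28.88 ≈ 29.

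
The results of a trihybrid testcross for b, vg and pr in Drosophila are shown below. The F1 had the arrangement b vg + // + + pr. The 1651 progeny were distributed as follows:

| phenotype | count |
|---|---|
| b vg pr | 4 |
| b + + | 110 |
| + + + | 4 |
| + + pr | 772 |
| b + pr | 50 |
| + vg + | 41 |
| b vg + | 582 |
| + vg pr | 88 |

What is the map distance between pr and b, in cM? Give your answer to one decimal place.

6.0 cM

The two rarest classes, b vg pr and + + +, are the double crossovers. Comparing them with the parentals, only the pr allele has switched, so pr is the middle locus and the order is vg – pr – b.
Crossovers in the pr–b interval produce the single-crossover classes + vg + and b + pr (41 + 50 = 91) plus the double crossovers (8).
RF(pr–b) = (91 + 8) / 1651 = 99/1651 = 0.0600 → 6.0 cM.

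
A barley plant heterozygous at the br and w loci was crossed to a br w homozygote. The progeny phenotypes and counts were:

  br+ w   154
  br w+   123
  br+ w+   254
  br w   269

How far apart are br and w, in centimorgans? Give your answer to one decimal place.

The two most frequent classes, br+ w+ (254) and br w (269), are the parental types, so the F1 was br+ w+ / br w.
The recombinant classes are br+ w and br w+: 154 + 123 = 277.
Recombination frequency = 277/800 = 0.3463 ≈ 34.6%, i.e. 34.6 centimorgans.

34.6 centimorgans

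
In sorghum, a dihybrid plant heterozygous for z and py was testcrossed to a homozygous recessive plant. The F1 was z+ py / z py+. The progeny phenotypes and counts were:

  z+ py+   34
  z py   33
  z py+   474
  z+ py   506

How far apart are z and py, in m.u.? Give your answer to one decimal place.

The recombinant classes are z+ py+ and z py: 34 + 33 = 67.
Recombination frequency = 67/1047 = 0.0640 ≈ 6.4%, i.e. 6.4 m.u.

6.4 m.u.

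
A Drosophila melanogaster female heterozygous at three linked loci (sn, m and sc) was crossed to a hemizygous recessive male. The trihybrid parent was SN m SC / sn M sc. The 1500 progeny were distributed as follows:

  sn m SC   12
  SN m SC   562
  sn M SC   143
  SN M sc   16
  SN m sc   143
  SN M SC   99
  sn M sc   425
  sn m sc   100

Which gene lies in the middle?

The two rarest classes, sn m SC and SN M sc, are the double crossovers. Comparing them with the parentals, only the sn allele has switched, so sn is the middle locus and the order is m – sn – sc.

sn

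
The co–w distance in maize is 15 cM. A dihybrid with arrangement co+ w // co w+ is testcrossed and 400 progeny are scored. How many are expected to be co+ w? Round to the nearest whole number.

170

A map distance of 15 cM corresponds to a recombination frequency of 0.150.
The F1 is co+ w / co w+, so co+ w is a parental gamete class with expected frequency (1 − r)/2 = 0.850/2 = 0.4250.
Expected number = 0.4250 × 400 = 170.00 ≈ 170.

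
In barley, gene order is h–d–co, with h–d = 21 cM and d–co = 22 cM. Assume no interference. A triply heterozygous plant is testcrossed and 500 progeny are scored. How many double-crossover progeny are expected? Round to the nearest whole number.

23

Map distances give recombination frequencies of 0.210 and 0.220 for the two intervals.
With no interference, expected double-crossover frequency = 0.210 × 0.220 = 0.04620.
Expected number = 0.04620 × 500 = 23.10 ≈ 23.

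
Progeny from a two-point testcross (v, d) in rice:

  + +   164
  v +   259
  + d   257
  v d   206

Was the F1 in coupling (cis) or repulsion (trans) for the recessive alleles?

The two most frequent classes are + d (257) and v + (259); these are the parental (non-recombinant) types.
So the F1 carried + d on one chromosome and v + on the other — the recessive alleles are on opposite chromosomes (trans / repulsion).

trans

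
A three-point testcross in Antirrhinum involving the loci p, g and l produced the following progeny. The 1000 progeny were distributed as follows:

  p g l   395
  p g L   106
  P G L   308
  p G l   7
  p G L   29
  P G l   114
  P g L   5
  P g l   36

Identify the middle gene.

The two most frequent reciprocal classes, P G L and p g l, are the parental types, so the F1 was P G L / p g l.
The two rarest classes, P g L and p G l, are the double crossovers. Comparing them with the parentals, only the g allele has switched, so g is the middle locus and the order is l – g – p.

g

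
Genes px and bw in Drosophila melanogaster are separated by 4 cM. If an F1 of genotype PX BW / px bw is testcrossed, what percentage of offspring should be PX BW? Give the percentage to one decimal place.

A map distance of 4 cM corresponds to a recombination frequency of 0.040.
The F1 is PX BW / px bw, so PX BW is a parental gamete class with expected frequency (1 − r)/2 = 0.960/2 = 0.4800.
That is 0.4800 = 48.0% of the progeny.

48.0%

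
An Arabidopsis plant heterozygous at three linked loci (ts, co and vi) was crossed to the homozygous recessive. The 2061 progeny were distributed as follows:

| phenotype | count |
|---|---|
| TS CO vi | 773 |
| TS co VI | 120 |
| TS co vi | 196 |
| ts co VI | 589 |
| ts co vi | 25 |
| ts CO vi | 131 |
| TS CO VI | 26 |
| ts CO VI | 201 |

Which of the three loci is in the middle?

The two most frequent reciprocal classes, TS CO vi and ts co VI, are the parental types, so the F1 was TS CO vi / ts co VI.
The two rarest classes, TS CO VI and ts co vi, are the double crossovers. Comparing them with the parentals, only the vi allele has switched, so vi is the middle locus and the order is ts – vi – co.

vi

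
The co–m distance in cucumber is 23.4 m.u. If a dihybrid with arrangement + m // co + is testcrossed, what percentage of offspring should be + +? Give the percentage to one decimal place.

11.7%

A map distance of 23.4 m.u. corresponds to a recombination frequency of 0.234.
The F1 is + m / co +, so + + is a recombinant gamete class with expected frequency r/2 = 0.234/2 = 0.1170.
That is 0.1170 = 11.7% of the progeny.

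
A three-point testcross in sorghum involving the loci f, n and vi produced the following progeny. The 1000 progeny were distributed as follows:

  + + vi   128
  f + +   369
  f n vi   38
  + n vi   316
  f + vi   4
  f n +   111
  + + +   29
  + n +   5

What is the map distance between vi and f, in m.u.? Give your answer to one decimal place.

7.6 m.u.

The two most frequent reciprocal classes, + n vi and f + +, are the parental types, so the F1 was + n vi / f + +.
The two rarest classes, + n + and f + vi, are the double crossovers. Comparing them with the parentals, only the vi allele has switched, so vi is the middle locus and the order is f – vi – n.
Crossovers in the f–vi interval produce the single-crossover classes f n vi and + + + (38 + 29 = 67) plus the double crossovers (9).
RF(f–vi) = (67 + 9) / 1000 = 76/1000 = 0.0760 → 7.6 m.u.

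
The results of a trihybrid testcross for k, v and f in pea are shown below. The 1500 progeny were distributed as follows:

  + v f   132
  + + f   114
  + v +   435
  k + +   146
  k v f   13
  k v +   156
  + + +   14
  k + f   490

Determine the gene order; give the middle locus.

The two most frequent reciprocal classes, + v + and k + f, are the parental types, so the F1 was + v + / k + f.
The two rarest classes, + + + and k v f, are the double crossovers. Comparing them with the parentals, only the v allele has switched, so v is the middle locus and the order is k – v – f.

v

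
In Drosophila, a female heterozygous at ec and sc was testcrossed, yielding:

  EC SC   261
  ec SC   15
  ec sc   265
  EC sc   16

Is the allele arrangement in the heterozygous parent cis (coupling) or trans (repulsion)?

The two most frequent classes are EC SC (261) and ec sc (265); these are the parental (non-recombinant) types.
So the F1 carried EC SC on one chromosome and ec sc on the other — the recessive alleles are on the same chromosome (cis / coupling).

cis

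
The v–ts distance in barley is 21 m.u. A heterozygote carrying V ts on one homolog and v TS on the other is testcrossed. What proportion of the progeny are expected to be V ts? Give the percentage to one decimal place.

39.5%

A map distance of 21 m.u. corresponds to a recombination frequency of 0.210.
The F1 is V ts / v TS, so V ts is a parental gamete class with expected frequency (1 − r)/2 = 0.790/2 = 0.3950.
That is 0.3950 = 39.5% of the progeny.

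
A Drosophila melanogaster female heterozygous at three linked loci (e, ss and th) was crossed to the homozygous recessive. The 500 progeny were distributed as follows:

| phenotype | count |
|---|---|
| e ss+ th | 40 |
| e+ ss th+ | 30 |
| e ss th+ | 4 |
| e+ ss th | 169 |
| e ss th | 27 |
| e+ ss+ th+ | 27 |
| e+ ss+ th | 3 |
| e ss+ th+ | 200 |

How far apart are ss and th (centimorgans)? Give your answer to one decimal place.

The two most frequent reciprocal classes, e ss+ th+ and e+ ss th, are the parental types, so the F1 was e ss+ th+ / e+ ss th.
The two rarest classes, e ss th+ and e+ ss+ th, are the double crossovers. Comparing them with the parentals, only the ss allele has switched, so ss is the middle locus and the order is th – ss – e.
Crossovers in the th–ss interval produce the single-crossover classes e ss+ th and e+ ss th+ (40 + 30 = 70) plus the double crossovers (7).
RF(th–ss) = (70 + 7) / 500 = 77/500 = 0.1540 → 15.4 centimorgans.

15.4 centimorgans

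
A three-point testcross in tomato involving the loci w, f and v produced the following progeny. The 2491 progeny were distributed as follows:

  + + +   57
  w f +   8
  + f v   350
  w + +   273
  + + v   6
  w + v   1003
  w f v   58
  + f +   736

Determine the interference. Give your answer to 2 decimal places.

The two most frequent reciprocal classes, w + v and + f +, are the parental types, so the F1 was w + v / + f +.
The two rarest classes, + + v and w f +, are the double crossovers. Comparing them with the parentals, only the w allele has switched, so w is the middle locus and the order is f – w – v.
f–w: (115 + 14)/2491 = 0.0518; w–v: (623 + 14)/2491 = 0.2557.
Expected DCO frequency = 0.0518 × 0.2557 ≈ 0.01325; observed = 14/2491 ≈ 0.00562.
Coefficient of coincidence = 0.00562/0.01325 ≈ 0.42; interference = 1 − 0.42 = 0.58.

0.58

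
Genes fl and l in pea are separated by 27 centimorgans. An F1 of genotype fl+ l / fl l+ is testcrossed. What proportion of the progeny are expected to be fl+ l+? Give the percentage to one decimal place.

A map distance of 27 centimorgans corresponds to a recombination frequency of 0.270.
The F1 is fl+ l / fl l+, so fl+ l+ is a recombinant gamete class with expected frequency r/2 = 0.270/2 = 0.1350.
That is 0.1350 = 13.5% of the progeny.

13.5%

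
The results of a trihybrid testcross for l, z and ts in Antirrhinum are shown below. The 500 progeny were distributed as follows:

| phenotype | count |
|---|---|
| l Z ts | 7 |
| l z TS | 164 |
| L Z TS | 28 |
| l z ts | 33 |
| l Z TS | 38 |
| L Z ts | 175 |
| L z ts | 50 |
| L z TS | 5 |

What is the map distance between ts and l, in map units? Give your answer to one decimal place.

14.6 map units

The two most frequent reciprocal classes, L Z ts and l z TS, are the parental types, so the F1 was L Z ts / l z TS.
The two rarest classes, l Z ts and L z TS, are the double crossovers. Comparing them with the parentals, only the l allele has switched, so l is the middle locus and the order is ts – l – z.
Crossovers in the ts–l interval produce the single-crossover classes L Z TS and l z ts (28 + 33 = 61) plus the double crossovers (12).
RF(ts–l) = (61 + 12) / 500 = 73/500 = 0.1460 → 14.6 map units.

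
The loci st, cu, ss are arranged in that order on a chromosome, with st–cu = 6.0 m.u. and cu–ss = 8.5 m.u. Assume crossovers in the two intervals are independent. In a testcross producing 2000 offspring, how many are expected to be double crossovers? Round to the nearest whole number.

10

Map distances give recombination frequencies of 0.060 and 0.085 for the two intervals.
With no interference, expected double-crossover frequency = 0.060 × 0.085 = 0.00510.
Expected number = 0.00510 × 2000 = 10.20 ≈ 10.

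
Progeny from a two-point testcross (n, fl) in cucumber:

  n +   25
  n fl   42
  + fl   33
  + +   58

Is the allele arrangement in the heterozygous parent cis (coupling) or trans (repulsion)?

The two most frequent classes are + + (58) and n fl (42); these are the parental (non-recombinant) types.
So the F1 carried + + on one chromosome and n fl on the other — the recessive alleles are on the same chromosome (cis / coupling).

cis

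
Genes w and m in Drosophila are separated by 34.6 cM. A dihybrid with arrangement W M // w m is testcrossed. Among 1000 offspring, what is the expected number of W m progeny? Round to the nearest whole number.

A map distance of 34.6 cM corresponds to a recombination frequency of 0.346.
The F1 is W M / w m, so W m is a recombinant gamete class with expected frequency r/2 = 0.346/2 = 0.1730.
Expected number = 0.1730 × 1000 = 173.00 ≈ 173.

173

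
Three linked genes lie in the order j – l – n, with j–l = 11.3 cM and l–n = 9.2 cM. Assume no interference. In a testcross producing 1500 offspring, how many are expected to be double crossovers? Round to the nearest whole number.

16

Map distances give recombination frequencies of 0.113 and 0.092 for the two intervals.
With no interference, expected double-crossover frequency = 0.113 × 0.092 = 0.01040.
Expected number = 0.01040 × 1500 = 15.59 ≈ 16.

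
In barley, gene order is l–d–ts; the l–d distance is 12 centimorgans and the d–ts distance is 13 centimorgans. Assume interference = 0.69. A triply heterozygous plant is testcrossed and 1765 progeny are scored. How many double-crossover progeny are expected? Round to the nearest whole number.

9

Map distances give recombination frequencies of 0.120 and 0.130 for the two intervals.
With interference 0.69 (so coincidence = 0.31), expected double-crossover frequency = 0.120 × 0.130 × 0.31 = 0.00484.
Expected number = 0.00484 × 1765 = 8.54 ≈ 9.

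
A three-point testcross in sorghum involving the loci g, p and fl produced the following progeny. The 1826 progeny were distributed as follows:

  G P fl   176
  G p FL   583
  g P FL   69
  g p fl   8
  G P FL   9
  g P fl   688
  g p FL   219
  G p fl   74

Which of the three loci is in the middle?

p

The two most frequent reciprocal classes, G p FL and g P fl, are the parental types, so the F1 was G p FL / g P fl.
The two rarest classes, G P FL and g p fl, are the double crossovers. Comparing them with the parentals, only the p allele has switched, so p is the middle locus and the order is fl – p – g.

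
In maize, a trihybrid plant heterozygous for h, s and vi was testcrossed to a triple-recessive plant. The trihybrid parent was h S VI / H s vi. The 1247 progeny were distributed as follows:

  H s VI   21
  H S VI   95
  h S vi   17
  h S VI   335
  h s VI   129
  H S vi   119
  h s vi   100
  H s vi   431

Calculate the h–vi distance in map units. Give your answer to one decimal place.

The two rarest classes, h S vi and H s VI, are the double crossovers. Comparing them with the parentals, only the vi allele has switched, so vi is the middle locus and the order is h – vi – s.
Crossovers in the h–vi interval produce the single-crossover classes H S VI and h s vi (95 + 100 = 195) plus the double crossovers (38).
RF(h–vi) = (195 + 38) / 1247 = 233/1247 = 0.1868 → 18.7 map units.

18.7 map units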